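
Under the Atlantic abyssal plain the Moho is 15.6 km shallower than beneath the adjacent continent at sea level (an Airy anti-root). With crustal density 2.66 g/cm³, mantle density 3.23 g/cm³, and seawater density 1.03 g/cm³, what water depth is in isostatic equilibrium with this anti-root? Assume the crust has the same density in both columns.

Replacing a thickness d of crust by seawater at the top must be balanced by replacing crust with mantle at the base: d (ρ_c − ρ_w) = a (ρ_m − ρ_c).
d = a (ρ_m − ρ_c)/(ρ_c − ρ_w) = 15.6 km × 0.57/1.63 = 5.46 km.

5.46 km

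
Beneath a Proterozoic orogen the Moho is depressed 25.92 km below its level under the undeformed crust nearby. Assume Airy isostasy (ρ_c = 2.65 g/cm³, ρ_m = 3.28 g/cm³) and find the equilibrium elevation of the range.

Isostatic balance requires: ρ_c h = (ρ_m − ρ_c) r.
h = r (ρ_m − ρ_c) / ρ_c = 25.92 km × (3.28 − 2.65) / 2.65 = 6.16 km.

6.16 km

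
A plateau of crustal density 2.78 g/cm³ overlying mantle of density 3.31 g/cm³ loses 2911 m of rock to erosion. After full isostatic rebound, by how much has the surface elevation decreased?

Rebound u = e ρ_c/ρ_m = 2911 m × 2.78/3.31 = 2445 m.
Net surface drop = e − u = 2911 m − 2445 m = e (ρ_m − ρ_c)/ρ_m = 466 m.

466 m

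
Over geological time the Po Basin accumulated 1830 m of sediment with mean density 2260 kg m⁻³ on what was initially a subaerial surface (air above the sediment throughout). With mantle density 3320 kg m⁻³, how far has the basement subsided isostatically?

Subaerial load: s = t ρ_sed / ρ_m = 1830 m × 2260/3320 = 1250 m.

1250 m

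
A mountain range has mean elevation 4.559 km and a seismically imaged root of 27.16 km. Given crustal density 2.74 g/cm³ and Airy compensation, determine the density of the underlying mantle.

Airy balance: ρ_c h = (ρ_m − ρ_c) r → ρ_m = ρ_c (1 + h/r).
ρ_m = 2.74 × (1 + 4.559 km/27.16 km) = 3.2 g/cm³.

3.2 g/cm³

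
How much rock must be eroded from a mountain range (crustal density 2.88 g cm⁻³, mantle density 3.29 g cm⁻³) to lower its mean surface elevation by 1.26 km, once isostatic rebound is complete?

Net drop Δ = e − u = e − e ρ_c/ρ_m = e (ρ_m − ρ_c)/ρ_m.
e = Δ ρ_m/(ρ_m − ρ_c) = 1.26 km × 3.29/0.41 = 10.1 km.

10.1 km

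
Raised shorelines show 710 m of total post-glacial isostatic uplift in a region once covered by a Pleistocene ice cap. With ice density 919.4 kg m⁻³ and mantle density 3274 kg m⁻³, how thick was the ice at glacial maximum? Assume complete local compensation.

2530 m

u = t ρ_ice/ρ_m → t = u ρ_m/ρ_ice = 710 m × 3274/919.4 = 2530 m.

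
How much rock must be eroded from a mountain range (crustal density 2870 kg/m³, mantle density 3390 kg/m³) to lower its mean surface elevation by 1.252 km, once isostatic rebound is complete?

8.16 km

Net drop Δ = e − u = e − e ρ_c/ρ_m = e (ρ_m − ρ_c)/ρ_m.
e = Δ ρ_m/(ρ_m − ρ_c) = 1.252 km × 3390/520 = 8.16 km.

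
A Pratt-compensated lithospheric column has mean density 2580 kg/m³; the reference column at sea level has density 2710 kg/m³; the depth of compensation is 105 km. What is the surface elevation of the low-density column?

5.29 km

ρ_ref D = ρ (D + h) → h = D (ρ_ref − ρ)/ρ.
h = 105 km × (2710 − 2580)/2580 = 5.29 km.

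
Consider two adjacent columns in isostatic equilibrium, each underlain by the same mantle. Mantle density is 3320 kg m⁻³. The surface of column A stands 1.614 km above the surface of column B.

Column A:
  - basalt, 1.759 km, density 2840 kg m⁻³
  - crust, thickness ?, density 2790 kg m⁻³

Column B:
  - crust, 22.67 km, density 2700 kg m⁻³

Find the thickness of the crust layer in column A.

Take the compensation level at the base of the deeper column (depth z_c below the surface of column A) and equate Σ ρ_i t_i down to z_c; mantle fills any gap and the z_c terms cancel.
Column A: 1.759×2840 + x×2790 + (z_c − 1.759 − x)×3320
Column B: 1.614×0 + 22.67×2700 + (z_c − 1.614 − 22.67)×3320
The z_c×3320 term appears on both sides and cancels. Collect the known terms of each column as K = Σ(ρt)_known − 3320 × (depth of known layers): K_A = 4995.56 − 3320×1.759 = −844.32; K_B = 61209 − 3320×(1.614 + 22.67) = −19413.88.
Balance: K_A − x×(3320 − 2790) = K_B, so x = (K_A − K_B)/(3320 − 2790) = 18569.6/530 = 35 km.

35 km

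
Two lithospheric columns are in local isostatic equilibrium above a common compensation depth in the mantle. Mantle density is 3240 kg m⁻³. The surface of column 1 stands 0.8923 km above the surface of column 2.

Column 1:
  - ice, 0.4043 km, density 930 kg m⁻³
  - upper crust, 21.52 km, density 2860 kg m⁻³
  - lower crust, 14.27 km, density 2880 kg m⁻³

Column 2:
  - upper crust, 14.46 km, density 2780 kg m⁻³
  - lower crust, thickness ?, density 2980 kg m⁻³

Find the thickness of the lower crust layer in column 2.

18.1 km

Take the compensation level at the base of the deeper column (depth z_c below the surface of column 1) and equate Σ ρ_i t_i down to z_c; mantle fills any gap and the z_c terms cancel.
Column 1: 0.4043×930 + 21.52×2860 + 14.27×2880 + (z_c − 36.1943)×3240
Column 2: 0.8923×0 + 14.46×2780 + x×2980 + (z_c − 0.8923 − 14.46 − x)×3240
The z_c×3240 term appears on both sides and cancels. Collect the known terms of each column as K = Σ(ρt)_known − 3240 × (depth of known layers): K_1 = 103020.799 − 3240×36.1943 = −14248.733; K_2 = 40198.8 − 3240×(0.8923 + 14.46) = −9542.652.
Balance: K_1 = K_2 − x×(3240 − 2980), so x = (K_2 − K_1)/(3240 − 2980) = 4706.08/260 = 18.1 km.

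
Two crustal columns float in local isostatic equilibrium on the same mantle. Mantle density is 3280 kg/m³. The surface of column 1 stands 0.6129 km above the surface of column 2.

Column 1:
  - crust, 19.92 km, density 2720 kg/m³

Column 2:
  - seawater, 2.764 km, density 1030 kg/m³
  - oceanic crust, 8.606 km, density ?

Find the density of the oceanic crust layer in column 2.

2940 kg/m³

Take the compensation level at the base of the deeper column (depth z_c below the surface of column 1) and equate Σ ρ_i t_i down to z_c; mantle fills any gap and the z_c terms cancel.
Column 1: 19.92×2720 + (z_c − 19.92)×3280
Column 2: 0.6129×0 + 2.764×1030 + 8.606×ρ + (z_c − 0.6129 − 11.37)×3280
The z_c×3280 term appears on both sides and cancels. Collect the known terms of each column as K = Σ(ρt)_known − 3280 × (depth of known layers): K_1 = 54182.4 − 3280×19.92 = −11155.2; K_2 = 2846.92 − 3280×(0.6129 + 11.37) = −36456.992.
Balance: K_1 = K_2 + 8.606×ρ, so ρ = (K_1 − K_2)/8.606 = 25301.8/8.606 = 2940 kg/m³.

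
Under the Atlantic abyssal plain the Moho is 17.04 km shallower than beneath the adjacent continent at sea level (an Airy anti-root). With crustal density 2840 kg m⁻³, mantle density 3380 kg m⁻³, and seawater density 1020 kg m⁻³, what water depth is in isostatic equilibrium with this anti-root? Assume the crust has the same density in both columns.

Replacing a thickness d of crust by seawater at the top must be balanced by replacing crust with mantle at the base: d (ρ_c − ρ_w) = a (ρ_m − ρ_c).
d = a (ρ_m − ρ_c)/(ρ_c − ρ_w) = 17.04 km × 540/1820 = 5.06 km.

5.06 km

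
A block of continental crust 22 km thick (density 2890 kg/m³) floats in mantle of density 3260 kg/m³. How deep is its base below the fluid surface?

19.5 km

Draft d = t ρ_obj/ρ_fluid = 22 km × 2890/3260 = 19.5 km.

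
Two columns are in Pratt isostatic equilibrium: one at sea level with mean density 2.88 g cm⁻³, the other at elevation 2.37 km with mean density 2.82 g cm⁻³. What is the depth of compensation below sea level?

ρ_ref D = ρ (D + h) → D (ρ_ref − ρ) = ρ h.
D = ρ h/(ρ_ref − ρ) = 2.82 × 2.37 km/(2.88 − 2.82) = 111 km.

111 km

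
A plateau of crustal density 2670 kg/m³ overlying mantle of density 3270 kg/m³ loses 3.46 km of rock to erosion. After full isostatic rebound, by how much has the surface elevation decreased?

Rebound u = e ρ_c/ρ_m = 3.46 km × 2670/3270 = 2.825 km.
Net surface drop = e − u = 3.46 km − 2.825 km = e (ρ_m − ρ_c)/ρ_m = 0.635 km.

0.635 km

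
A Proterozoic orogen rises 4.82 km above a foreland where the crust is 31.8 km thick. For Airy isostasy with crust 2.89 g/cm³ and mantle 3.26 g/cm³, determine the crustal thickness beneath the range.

74.3 km

Root depth r = h ρ_c / (ρ_m − ρ_c) = 4.82 km × 2.89 / 0.37 = 37.65 km.
Total thickness = T + h + r = 31.8 km + 4.82 km + 37.65 km = 74.3 km.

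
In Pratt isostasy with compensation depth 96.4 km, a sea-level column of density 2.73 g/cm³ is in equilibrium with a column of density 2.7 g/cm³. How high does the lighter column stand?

1.07 km

ρ_ref D = ρ (D + h) → h = D (ρ_ref − ρ)/ρ.
h = 96.4 km × (2.73 − 2.7)/2.7 = 1.07 km.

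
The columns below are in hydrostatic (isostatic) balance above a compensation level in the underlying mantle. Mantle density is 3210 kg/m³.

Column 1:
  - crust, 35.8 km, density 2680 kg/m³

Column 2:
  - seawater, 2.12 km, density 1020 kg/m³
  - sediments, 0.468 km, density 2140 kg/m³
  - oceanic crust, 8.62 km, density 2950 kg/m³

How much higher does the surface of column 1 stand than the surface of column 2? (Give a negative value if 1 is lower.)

3.61 km

For any compensation level in the mantle, the mantle terms cancel and isostasy reduces to e = (Σt_1 − Σt_2) − (Σ(ρt)_1 − Σ(ρt)_2) / ρ_m.
Σt_1 = 35.8 km; Σt_2 = 11.208 km; Σ(ρt)_1 = 95944; Σ(ρt)_2 = 28592.92 (in km·kg/m³).
e = (35.8 − 11.208) − (95944 − 28592.92) / 3210 = 3.61 km.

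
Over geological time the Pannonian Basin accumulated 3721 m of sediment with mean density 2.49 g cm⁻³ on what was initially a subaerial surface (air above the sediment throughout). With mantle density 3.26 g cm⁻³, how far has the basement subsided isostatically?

2840 m

Subaerial load: s = t ρ_sed / ρ_m = 3721 m × 2.49/3.26 = 2840 m.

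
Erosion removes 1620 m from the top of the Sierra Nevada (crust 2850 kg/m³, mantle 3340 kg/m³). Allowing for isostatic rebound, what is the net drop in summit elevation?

238 m

Rebound u = e ρ_c/ρ_m = 1620 m × 2850/3340 = 1382 m.
Net surface drop = e − u = 1620 m − 1382 m = e (ρ_m − ρ_c)/ρ_m = 238 m.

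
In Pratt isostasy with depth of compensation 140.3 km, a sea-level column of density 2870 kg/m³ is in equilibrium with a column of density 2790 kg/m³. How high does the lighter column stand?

4.02 km

ρ_ref D = ρ (D + h) → h = D (ρ_ref − ρ)/ρ.
h = 140.3 km × (2870 − 2790)/2790 = 4.02 km.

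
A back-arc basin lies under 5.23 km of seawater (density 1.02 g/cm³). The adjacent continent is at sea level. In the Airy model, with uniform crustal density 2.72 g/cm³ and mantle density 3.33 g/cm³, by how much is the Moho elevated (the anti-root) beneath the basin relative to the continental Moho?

14.6 km

Equating mass per unit area of the two columns: replacing crust with seawater at the top is compensated by replacing crust with mantle at the base: d (ρ_c − ρ_w) = a (ρ_m − ρ_c).
a = d (ρ_c − ρ_w)/(ρ_m − ρ_c) = 5.23 km × 1.7/0.61 = 14.6 km.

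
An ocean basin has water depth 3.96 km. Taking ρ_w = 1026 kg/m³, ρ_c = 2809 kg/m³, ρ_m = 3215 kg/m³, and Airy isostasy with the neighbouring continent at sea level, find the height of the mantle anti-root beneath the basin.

Isostatic balance requires: replacing crust with seawater at the top is compensated by replacing crust with mantle at the base: d (ρ_c − ρ_w) = a (ρ_m − ρ_c).
a = d (ρ_c − ρ_w)/(ρ_m − ρ_c) = 3.96 km × 1783/406 = 17.4 km.

17.4 km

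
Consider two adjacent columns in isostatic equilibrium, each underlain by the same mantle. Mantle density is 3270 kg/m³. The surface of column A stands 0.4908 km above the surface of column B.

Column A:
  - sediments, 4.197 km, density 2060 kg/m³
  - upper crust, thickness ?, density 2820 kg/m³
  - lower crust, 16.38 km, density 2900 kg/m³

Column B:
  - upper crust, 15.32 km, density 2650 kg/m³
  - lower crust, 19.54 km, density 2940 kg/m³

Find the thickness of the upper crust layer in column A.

Take the compensation level at the base of the deeper column (depth z_c below the surface of column A) and equate Σ ρ_i t_i down to z_c; mantle fills any gap and the z_c terms cancel.
Column A: 4.197×2060 + x×2820 + 16.38×2900 + (z_c − 20.577 − x)×3270
Column B: 0.4908×0 + 15.32×2650 + 19.54×2940 + (z_c − 0.4908 − 34.86)×3270
The z_c×3270 term appears on both sides and cancels. Collect the known terms of each column as K = Σ(ρt)_known − 3270 × (depth of known layers): K_A = 56147.82 − 3270×20.577 = −11138.97; K_B = 98045.6 − 3270×(0.4908 + 34.86) = −17551.516.
Balance: K_A − x×(3270 − 2820) = K_B, so x = (K_A − K_B)/(3270 − 2820) = 6412.55/450 = 14.3 km.

14.3 km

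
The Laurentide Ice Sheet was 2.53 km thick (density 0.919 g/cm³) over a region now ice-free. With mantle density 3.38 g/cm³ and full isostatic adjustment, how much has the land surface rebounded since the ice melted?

Removing the load lets mantle flow back in; uplift u satisfies ρ_ice t = ρ_m u.
u = t ρ_ice/ρ_m = 2.53 km × 0.919/3.38 = 0.688 km.

0.688 km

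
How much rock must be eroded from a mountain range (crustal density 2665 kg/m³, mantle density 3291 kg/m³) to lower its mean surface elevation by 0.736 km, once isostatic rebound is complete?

Net drop Δ = e − u = e − e ρ_c/ρ_m = e (ρ_m − ρ_c)/ρ_m.
e = Δ ρ_m/(ρ_m − ρ_c) = 0.736 km × 3291/626 = 3.87 km.

3.87 km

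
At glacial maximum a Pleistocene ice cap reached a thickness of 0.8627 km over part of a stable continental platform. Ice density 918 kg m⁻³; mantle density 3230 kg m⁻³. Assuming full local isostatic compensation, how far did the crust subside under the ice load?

0.245 km

For local isostatic compensation: the ice load ρ_ice t is balanced by mantle displaced below, ρ_m s.
s = t ρ_ice / ρ_m = 0.8627 km × 918/3230 = 0.245 km.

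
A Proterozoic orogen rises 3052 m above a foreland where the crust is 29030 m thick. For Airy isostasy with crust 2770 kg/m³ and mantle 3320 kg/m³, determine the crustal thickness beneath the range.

Root depth r = h ρ_c / (ρ_m − ρ_c) = 3052 m × 2770 / 550 = 15370 m.
Total thickness = T + h + r = 29030 m + 3052 m + 15370 m = 47500 m.

47500 m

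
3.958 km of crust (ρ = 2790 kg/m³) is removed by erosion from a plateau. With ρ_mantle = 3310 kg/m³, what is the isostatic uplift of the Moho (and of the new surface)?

Unloading: uplift u = e ρ_c/ρ_m = 3.958 km × 2790/3310 = 3.34 km.

3.34 km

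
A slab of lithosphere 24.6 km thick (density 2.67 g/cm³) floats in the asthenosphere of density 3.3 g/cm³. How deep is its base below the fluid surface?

19.9 km

Draft d = t ρ_obj/ρ_fluid = 24.6 km × 2.67/3.3 = 19.9 km.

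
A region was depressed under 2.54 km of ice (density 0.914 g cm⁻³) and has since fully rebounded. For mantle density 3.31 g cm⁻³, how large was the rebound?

Removing the load lets mantle flow back in; uplift u satisfies ρ_ice t = ρ_m u.
u = t ρ_ice/ρ_m = 2.54 km × 0.914/3.31 = 0.701 km.

0.701 km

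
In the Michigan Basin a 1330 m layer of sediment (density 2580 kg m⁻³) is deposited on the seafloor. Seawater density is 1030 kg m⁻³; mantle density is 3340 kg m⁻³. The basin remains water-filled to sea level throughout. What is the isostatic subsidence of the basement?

Submarine loading: the sediment displaces seawater, and the subsidence is in turn flooded, so s (ρ_m − ρ_w) = t (ρ_sed − ρ_w).
s = 1330 m × (2580 − 1030) / (3340 − 1030) = 892 m.

892 m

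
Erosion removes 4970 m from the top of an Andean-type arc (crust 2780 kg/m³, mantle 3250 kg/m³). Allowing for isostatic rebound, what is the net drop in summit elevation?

Rebound u = e ρ_c/ρ_m = 4970 m × 2780/3250 = 4251 m.
Net surface drop = e − u = 4970 m − 4251 m = e (ρ_m − ρ_c)/ρ_m = 719 m.

719 m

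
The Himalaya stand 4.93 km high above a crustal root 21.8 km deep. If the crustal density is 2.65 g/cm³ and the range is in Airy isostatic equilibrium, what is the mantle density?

3.25 g/cm³

Airy balance: ρ_c h = (ρ_m − ρ_c) r → ρ_m = ρ_c (1 + h/r).
ρ_m = 2.65 × (1 + 4.93 km/21.8 km) = 3.25 g/cm³.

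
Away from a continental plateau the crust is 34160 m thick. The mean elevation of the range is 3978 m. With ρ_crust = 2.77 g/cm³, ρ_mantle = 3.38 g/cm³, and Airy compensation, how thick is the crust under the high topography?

56200 m

Root depth r = h ρ_c / (ρ_m − ρ_c) = 3978 m × 2.77 / 0.61 = 18060 m.
Total thickness = T + h + r = 34160 m + 3978 m + 18060 m = 56200 m.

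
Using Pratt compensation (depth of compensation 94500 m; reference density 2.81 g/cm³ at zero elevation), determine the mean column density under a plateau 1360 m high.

Pratt balance: ρ_ref D = ρ (D + h).
ρ = ρ_ref D/(D + h) = 2.81 × 94500 m/(94500 m + 1360 m) = 2.77 g/cm³.

2.77 g/cm³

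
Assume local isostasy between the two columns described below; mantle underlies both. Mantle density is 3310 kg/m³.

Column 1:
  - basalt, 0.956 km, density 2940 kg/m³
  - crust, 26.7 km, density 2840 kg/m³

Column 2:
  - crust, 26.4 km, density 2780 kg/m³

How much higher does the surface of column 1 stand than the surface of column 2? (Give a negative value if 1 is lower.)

−0.329 km

For any compensation level in the mantle, the mantle terms cancel and isostasy reduces to e = (Σt_1 − Σt_2) − (Σ(ρt)_1 − Σ(ρt)_2) / ρ_m.
Σt_1 = 27.656 km; Σt_2 = 26.4 km; Σ(ρt)_1 = 78638.64; Σ(ρt)_2 = 73392 (in km·kg/m³).
e = (27.656 − 26.4) − (78638.64 − 73392) / 3310 = −0.329 km.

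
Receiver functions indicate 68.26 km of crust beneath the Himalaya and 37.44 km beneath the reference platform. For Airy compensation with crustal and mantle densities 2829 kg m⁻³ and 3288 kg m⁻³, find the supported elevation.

Excess crust Δ = 68.26 km − 37.44 km = 30.82 km, split between elevation h and root r with h + r = Δ.
Airy balance ρ_c h = (ρ_m − ρ_c) r gives r = h ρ_c/(ρ_m − ρ_c), so h (1 + ρ_c/(ρ_m − ρ_c)) = Δ, i.e. h = Δ (ρ_m − ρ_c)/ρ_m.
h = 30.82 km × 459/3288 = 4.3 km.

4.3 km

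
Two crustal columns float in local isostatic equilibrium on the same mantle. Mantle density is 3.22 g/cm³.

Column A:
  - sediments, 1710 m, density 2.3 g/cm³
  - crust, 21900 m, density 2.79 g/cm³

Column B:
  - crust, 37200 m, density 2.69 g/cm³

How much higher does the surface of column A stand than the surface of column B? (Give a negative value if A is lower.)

−2710 m

For any compensation level in the mantle, the mantle terms cancel and isostasy reduces to e = (Σt_A − Σt_B) − (Σ(ρt)_A − Σ(ρt)_B) / ρ_m.
Σt_A = 23610 m; Σt_B = 37200 m; Σ(ρt)_A = 65034; Σ(ρt)_B = 100068 (in m·g/cm³).
e = (23610 − 37200) − (65034 − 100068) / 3.22 = −2710 m.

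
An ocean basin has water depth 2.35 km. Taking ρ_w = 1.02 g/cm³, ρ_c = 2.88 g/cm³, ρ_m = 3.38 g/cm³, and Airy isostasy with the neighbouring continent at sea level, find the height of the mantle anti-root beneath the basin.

8.74 km

Balancing pressure at the compensation depth: replacing crust with seawater at the top is compensated by replacing crust with mantle at the base: d (ρ_c − ρ_w) = a (ρ_m − ρ_c).
a = d (ρ_c − ρ_w)/(ρ_m − ρ_c) = 2.35 km × 1.86/0.5 = 8.74 km.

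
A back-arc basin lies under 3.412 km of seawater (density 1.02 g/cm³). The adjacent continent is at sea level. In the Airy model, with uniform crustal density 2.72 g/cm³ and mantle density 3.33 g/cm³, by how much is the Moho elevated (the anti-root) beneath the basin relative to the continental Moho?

9.51 km

In Airy isostatic equilibrium: replacing crust with seawater at the top is compensated by replacing crust with mantle at the base: d (ρ_c − ρ_w) = a (ρ_m − ρ_c).
a = d (ρ_c − ρ_w)/(ρ_m − ρ_c) = 3.412 km × 1.7/0.61 = 9.51 km.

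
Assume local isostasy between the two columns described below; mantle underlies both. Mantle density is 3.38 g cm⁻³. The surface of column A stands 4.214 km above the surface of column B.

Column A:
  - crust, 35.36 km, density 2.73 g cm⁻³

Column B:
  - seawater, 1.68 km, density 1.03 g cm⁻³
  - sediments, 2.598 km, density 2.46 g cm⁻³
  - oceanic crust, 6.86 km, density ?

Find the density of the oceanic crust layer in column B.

Take the compensation level at the base of the deeper column (depth z_c below the surface of column A) and equate Σ ρ_i t_i down to z_c; mantle fills any gap and the z_c terms cancel.
Column A: 35.36×2.73 + (z_c − 35.36)×3.38
Column B: 4.214×0 + 1.68×1.03 + 2.598×2.46 + 6.86×ρ + (z_c − 4.214 − 11.138)×3.38
The z_c×3.38 term appears on both sides and cancels. Collect the known terms of each column as K = Σ(ρt)_known − 3.38 × (depth of known layers): K_A = 96.5328 − 3.38×35.36 = −22.984; K_B = 8.12148 − 3.38×(4.214 + 11.138) = −43.76828.
Balance: K_A = K_B + 6.86×ρ, so ρ = (K_A − K_B)/6.86 = 20.7843/6.86 = 3.03 g cm⁻³.

3.03 g cm⁻³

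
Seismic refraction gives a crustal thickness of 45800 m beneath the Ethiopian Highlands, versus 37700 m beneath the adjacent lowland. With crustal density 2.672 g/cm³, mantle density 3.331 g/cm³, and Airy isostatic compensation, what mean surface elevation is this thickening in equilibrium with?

Excess crust Δ = 45800 m − 37700 m = 8100 m, split between elevation h and root r with h + r = Δ.
Airy balance ρ_c h = (ρ_m − ρ_c) r gives r = h ρ_c/(ρ_m − ρ_c), so h (1 + ρ_c/(ρ_m − ρ_c)) = Δ, i.e. h = Δ (ρ_m − ρ_c)/ρ_m.
h = 8100 m × 0.659/3.331 = 1600 m.

1600 m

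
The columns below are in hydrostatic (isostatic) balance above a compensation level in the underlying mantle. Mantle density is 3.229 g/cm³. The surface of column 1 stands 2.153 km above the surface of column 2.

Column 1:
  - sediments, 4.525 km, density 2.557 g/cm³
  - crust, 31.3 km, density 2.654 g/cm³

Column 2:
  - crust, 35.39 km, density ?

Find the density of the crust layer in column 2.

2.83 g/cm³

Take the compensation level at the base of the deeper column (depth z_c below the surface of column 1) and equate Σ ρ_i t_i down to z_c; mantle fills any gap and the z_c terms cancel.
Column 1: 4.525×2.557 + 31.3×2.654 + (z_c − 35.825)×3.229
Column 2: 2.153×0 + 35.39×ρ + (z_c − 2.153 − 35.39)×3.229
The z_c×3.229 term appears on both sides and cancels. Collect the known terms of each column as K = Σ(ρt)_known − 3.229 × (depth of known layers): K_1 = 94.640625 − 3.229×35.825 = −21.0383; K_2 = 0 − 3.229×(2.153 + 35.39) = −121.226347.
Balance: K_1 = K_2 + 35.39×ρ, so ρ = (K_1 − K_2)/35.39 = 100.188/35.39 = 2.83 g/cm³.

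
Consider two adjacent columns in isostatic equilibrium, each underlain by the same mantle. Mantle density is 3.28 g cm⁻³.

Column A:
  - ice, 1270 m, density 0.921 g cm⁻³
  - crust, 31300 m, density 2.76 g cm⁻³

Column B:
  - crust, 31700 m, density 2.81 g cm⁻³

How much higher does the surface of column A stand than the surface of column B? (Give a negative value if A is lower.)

For any compensation level in the mantle, the mantle terms cancel and isostasy reduces to e = (Σt_A − Σt_B) − (Σ(ρt)_A − Σ(ρt)_B) / ρ_m.
Σt_A = 32570 m; Σt_B = 31700 m; Σ(ρt)_A = 87557.67; Σ(ρt)_B = 89077 (in m·g cm⁻³).
e = (32570 − 31700) − (87557.67 − 89077) / 3.28 = 1330 m.

1330 m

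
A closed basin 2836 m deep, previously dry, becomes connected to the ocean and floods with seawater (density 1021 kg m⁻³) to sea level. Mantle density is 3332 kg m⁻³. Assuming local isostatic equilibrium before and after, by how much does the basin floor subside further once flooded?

After flooding the water column is d + s deep. Its weight must equal the weight of mantle displaced by the extra subsidence s: (d + s) ρ_w = s ρ_m.
s = d ρ_w / (ρ_m − ρ_w) = 2836 m × 1021/(3332 − 1021) = 1250 m.

1250 m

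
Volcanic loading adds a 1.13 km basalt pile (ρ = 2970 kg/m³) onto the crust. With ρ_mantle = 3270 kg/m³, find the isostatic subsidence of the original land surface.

Subaerial loading: s = t ρ_load / ρ_m.
s = 1.13 km × 2970/3270 = 1.03 km.

1.03 km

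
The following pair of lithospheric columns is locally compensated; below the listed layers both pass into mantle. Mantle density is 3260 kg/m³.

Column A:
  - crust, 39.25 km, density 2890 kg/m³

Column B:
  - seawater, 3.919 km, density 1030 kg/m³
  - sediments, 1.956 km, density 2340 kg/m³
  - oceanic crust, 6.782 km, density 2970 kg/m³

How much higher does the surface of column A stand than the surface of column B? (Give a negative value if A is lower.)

0.619 km

For any compensation level in the mantle, the mantle terms cancel and isostasy reduces to e = (Σt_A − Σt_B) − (Σ(ρt)_A − Σ(ρt)_B) / ρ_m.
Σt_A = 39.25 km; Σt_B = 12.657 km; Σ(ρt)_A = 113432.5; Σ(ρt)_B = 28756.15 (in km·kg/m³).
e = (39.25 − 12.657) − (113432.5 − 28756.15) / 3260 = 0.619 km.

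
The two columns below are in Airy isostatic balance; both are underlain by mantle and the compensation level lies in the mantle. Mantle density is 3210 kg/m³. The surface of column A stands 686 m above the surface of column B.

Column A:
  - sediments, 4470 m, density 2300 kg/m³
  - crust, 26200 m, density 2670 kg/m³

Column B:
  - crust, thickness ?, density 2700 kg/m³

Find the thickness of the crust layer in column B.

Take the compensation level at the base of the deeper column (depth z_c below the surface of column A) and equate Σ ρ_i t_i down to z_c; mantle fills any gap and the z_c terms cancel.
Column A: 4470×2300 + 26200×2670 + (z_c − 30670)×3210
Column B: 686×0 + x×2700 + (z_c − 686 − 0 − x)×3210
The z_c×3210 term appears on both sides and cancels. Collect the known terms of each column as K = Σ(ρt)_known − 3210 × (depth of known layers): K_A = 80235000 − 3210×30670 = −18215700; K_B = 0 − 3210×(686 + 0) = −2202060.
Balance: K_A = K_B − x×(3210 − 2700), so x = (K_B − K_A)/(3210 − 2700) = 16013600/510 = 31400 m.

31400 m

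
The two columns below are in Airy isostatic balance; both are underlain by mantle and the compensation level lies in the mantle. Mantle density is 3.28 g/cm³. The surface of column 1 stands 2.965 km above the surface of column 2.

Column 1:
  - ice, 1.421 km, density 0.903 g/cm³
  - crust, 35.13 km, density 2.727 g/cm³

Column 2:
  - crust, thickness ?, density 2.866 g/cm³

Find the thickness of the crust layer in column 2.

Take the compensation level at the base of the deeper column (depth z_c below the surface of column 1) and equate Σ ρ_i t_i down to z_c; mantle fills any gap and the z_c terms cancel.
Column 1: 1.421×0.903 + 35.13×2.727 + (z_c − 36.551)×3.28
Column 2: 2.965×0 + x×2.866 + (z_c − 2.965 − 0 − x)×3.28
The z_c×3.28 term appears on both sides and cancels. Collect the known terms of each column as K = Σ(ρt)_known − 3.28 × (depth of known layers): K_1 = 97.082673 − 3.28×36.551 = −22.804607; K_2 = 0 − 3.28×(2.965 + 0) = −9.7252.
Balance: K_1 = K_2 − x×(3.28 − 2.866), so x = (K_2 − K_1)/(3.28 − 2.866) = 13.0794/0.414 = 31.6 km.

31.6 km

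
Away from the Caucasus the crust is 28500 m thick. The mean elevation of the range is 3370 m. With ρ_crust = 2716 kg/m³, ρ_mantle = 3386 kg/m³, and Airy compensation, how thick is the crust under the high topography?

Root depth r = h ρ_c / (ρ_m − ρ_c) = 3370 m × 2716 / 670 = 13660 m.
Total thickness = T + h + r = 28500 m + 3370 m + 13660 m = 45500 m.

45500 m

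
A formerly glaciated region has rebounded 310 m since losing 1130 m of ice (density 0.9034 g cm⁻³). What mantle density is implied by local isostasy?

ρ_m = ρ_ice t / u = 0.9034 × 1130 m/310 m = 3.29 g cm⁻³.

3.29 g cm⁻³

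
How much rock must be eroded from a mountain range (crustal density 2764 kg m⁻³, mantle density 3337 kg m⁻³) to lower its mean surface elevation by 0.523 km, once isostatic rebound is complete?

3.05 km

Net drop Δ = e − u = e − e ρ_c/ρ_m = e (ρ_m − ρ_c)/ρ_m.
e = Δ ρ_m/(ρ_m − ρ_c) = 0.523 km × 3337/573 = 3.05 km.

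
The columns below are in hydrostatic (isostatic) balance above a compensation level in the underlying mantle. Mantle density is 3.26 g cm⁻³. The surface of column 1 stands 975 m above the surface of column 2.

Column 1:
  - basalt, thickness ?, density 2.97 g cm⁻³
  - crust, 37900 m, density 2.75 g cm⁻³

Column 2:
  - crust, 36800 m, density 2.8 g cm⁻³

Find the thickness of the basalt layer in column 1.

2680 m

Take the compensation level at the base of the deeper column (depth z_c below the surface of column 1) and equate Σ ρ_i t_i down to z_c; mantle fills any gap and the z_c terms cancel.
Column 1: x×2.97 + 37900×2.75 + (z_c − 37900 − x)×3.26
Column 2: 975×0 + 36800×2.8 + (z_c − 975 − 36800)×3.26
The z_c×3.26 term appears on both sides and cancels. Collect the known terms of each column as K = Σ(ρt)_known − 3.26 × (depth of known layers): K_1 = 104225 − 3.26×37900 = −19329; K_2 = 103040 − 3.26×(975 + 36800) = −20106.5.
Balance: K_1 − x×(3.26 − 2.97) = K_2, so x = (K_1 − K_2)/(3.26 − 2.97) = 777.5/0.29 = 2680 m.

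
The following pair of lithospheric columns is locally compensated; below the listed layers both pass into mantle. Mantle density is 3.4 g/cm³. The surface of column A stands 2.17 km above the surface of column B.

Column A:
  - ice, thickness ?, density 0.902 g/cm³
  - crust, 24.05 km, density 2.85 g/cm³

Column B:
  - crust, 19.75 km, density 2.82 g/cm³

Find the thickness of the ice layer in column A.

2.24 km

Take the compensation level at the base of the deeper column (depth z_c below the surface of column A) and equate Σ ρ_i t_i down to z_c; mantle fills any gap and the z_c terms cancel.
Column A: x×0.902 + 24.05×2.85 + (z_c − 24.05 − x)×3.4
Column B: 2.17×0 + 19.75×2.82 + (z_c − 2.17 − 19.75)×3.4
The z_c×3.4 term appears on both sides and cancels. Collect the known terms of each column as K = Σ(ρt)_known − 3.4 × (depth of known layers): K_A = 68.5425 − 3.4×24.05 = −13.2275; K_B = 55.695 − 3.4×(2.17 + 19.75) = −18.833.
Balance: K_A − x×(3.4 − 0.902) = K_B, so x = (K_A − K_B)/(3.4 − 0.902) = 5.6055/2.498 = 2.24 km.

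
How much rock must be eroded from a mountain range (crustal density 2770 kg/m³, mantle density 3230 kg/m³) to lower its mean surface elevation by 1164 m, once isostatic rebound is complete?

Net drop Δ = e − u = e − e ρ_c/ρ_m = e (ρ_m − ρ_c)/ρ_m.
e = Δ ρ_m/(ρ_m − ρ_c) = 1164 m × 3230/460 = 8170 m.

8170 m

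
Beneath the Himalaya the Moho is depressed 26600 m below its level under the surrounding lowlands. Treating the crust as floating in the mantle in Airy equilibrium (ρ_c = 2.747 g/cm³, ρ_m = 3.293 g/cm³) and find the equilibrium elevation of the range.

5290 m

In Airy isostatic equilibrium: ρ_c h = (ρ_m − ρ_c) r.
h = r (ρ_m − ρ_c) / ρ_c = 26600 m × (3.293 − 2.747) / 2.747 = 5290 m.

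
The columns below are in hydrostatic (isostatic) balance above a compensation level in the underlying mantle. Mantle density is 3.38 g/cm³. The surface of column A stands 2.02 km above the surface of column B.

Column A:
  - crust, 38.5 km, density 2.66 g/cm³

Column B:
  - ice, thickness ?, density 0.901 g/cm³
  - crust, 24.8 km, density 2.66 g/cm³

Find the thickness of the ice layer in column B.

1.22 km

Take the compensation level at the base of the deeper column (depth z_c below the surface of column A) and equate Σ ρ_i t_i down to z_c; mantle fills any gap and the z_c terms cancel.
Column A: 38.5×2.66 + (z_c − 38.5)×3.38
Column B: 2.02×0 + x×0.901 + 24.8×2.66 + (z_c − 2.02 − 24.8 − x)×3.38
The z_c×3.38 term appears on both sides and cancels. Collect the known terms of each column as K = Σ(ρt)_known − 3.38 × (depth of known layers): K_A = 102.41 − 3.38×38.5 = −27.72; K_B = 65.968 − 3.38×(2.02 + 24.8) = −24.6836.
Balance: K_A = K_B − x×(3.38 − 0.901), so x = (K_B − K_A)/(3.38 − 0.901) = 3.0364/2.479 = 1.22 km.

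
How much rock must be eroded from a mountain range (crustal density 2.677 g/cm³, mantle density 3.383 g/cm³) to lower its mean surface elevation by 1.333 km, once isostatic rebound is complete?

6.39 km

Net drop Δ = e − u = e − e ρ_c/ρ_m = e (ρ_m − ρ_c)/ρ_m.
e = Δ ρ_m/(ρ_m − ρ_c) = 1.333 km × 3.383/0.706 = 6.39 km.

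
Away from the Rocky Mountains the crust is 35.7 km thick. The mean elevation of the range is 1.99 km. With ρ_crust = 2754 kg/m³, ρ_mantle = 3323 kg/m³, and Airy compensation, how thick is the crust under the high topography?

Root depth r = h ρ_c / (ρ_m − ρ_c) = 1.99 km × 2754 / 569 = 9.632 km.
Total thickness = T + h + r = 35.7 km + 1.99 km + 9.632 km = 47.3 km.

47.3 km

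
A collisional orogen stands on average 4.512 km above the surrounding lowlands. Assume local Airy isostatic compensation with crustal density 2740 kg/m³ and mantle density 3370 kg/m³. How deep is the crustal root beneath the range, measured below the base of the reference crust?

19.6 km

For local isostatic compensation: the weight of the topography is balanced by the buoyancy of the root, ρ_c h = (ρ_m − ρ_c) r.
r = h · ρ_c / (ρ_m − ρ_c) = 4.512 km × 2740 / (3370 − 2740) = 19.6 km.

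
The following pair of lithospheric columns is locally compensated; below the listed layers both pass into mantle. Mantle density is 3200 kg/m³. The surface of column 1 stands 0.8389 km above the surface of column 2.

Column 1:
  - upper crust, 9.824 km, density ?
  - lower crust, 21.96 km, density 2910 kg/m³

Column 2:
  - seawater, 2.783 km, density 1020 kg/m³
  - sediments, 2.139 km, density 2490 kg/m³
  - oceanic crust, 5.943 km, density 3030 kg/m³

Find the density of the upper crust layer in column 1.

Take the compensation level at the base of the deeper column (depth z_c below the surface of column 1) and equate Σ ρ_i t_i down to z_c; mantle fills any gap and the z_c terms cancel.
Column 1: 9.824×ρ + 21.96×2910 + (z_c − 31.784)×3200
Column 2: 0.8389×0 + 2.783×1020 + 2.139×2490 + 5.943×3030 + (z_c − 0.8389 − 10.865)×3200
The z_c×3200 term appears on both sides and cancels. Collect the known terms of each column as K = Σ(ρt)_known − 3200 × (depth of known layers): K_1 = 63903.6 − 3200×31.784 = −37805.2; K_2 = 26172.06 − 3200×(0.8389 + 10.865) = −11280.42.
Balance: K_1 + 9.824×ρ = K_2, so ρ = (K_2 − K_1)/9.824 = 26524.8/9.824 = 2700 kg/m³.

2700 kg/m³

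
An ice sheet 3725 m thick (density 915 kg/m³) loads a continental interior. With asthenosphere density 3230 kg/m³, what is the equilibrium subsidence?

By Archimedes' principle applied to the lithosphere: the ice load ρ_ice t is balanced by mantle displaced below, ρ_m s.
s = t ρ_ice / ρ_m = 3725 m × 915/3230 = 1060 m.

1060 m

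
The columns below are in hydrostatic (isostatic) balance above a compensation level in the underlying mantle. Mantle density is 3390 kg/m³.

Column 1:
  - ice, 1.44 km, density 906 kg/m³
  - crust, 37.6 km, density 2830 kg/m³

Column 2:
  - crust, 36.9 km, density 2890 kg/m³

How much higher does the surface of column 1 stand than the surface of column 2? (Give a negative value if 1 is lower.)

1.82 km

For any compensation level in the mantle, the mantle terms cancel and isostasy reduces to e = (Σt_1 − Σt_2) − (Σ(ρt)_1 − Σ(ρt)_2) / ρ_m.
Σt_1 = 39.04 km; Σt_2 = 36.9 km; Σ(ρt)_1 = 107712.64; Σ(ρt)_2 = 106641 (in km·kg/m³).
e = (39.04 − 36.9) − (107712.64 − 106641) / 3390 = 1.82 km.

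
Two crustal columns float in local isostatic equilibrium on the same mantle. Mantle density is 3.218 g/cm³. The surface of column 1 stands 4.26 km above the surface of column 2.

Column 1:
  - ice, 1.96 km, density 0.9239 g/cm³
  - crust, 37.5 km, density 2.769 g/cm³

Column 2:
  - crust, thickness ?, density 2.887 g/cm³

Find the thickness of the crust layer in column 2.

23 km

Take the compensation level at the base of the deeper column (depth z_c below the surface of column 1) and equate Σ ρ_i t_i down to z_c; mantle fills any gap and the z_c terms cancel.
Column 1: 1.96×0.9239 + 37.5×2.769 + (z_c − 39.46)×3.218
Column 2: 4.26×0 + x×2.887 + (z_c − 4.26 − 0 − x)×3.218
The z_c×3.218 term appears on both sides and cancels. Collect the known terms of each column as K = Σ(ρt)_known − 3.218 × (depth of known layers): K_1 = 105.648344 − 3.218×39.46 = −21.333936; K_2 = 0 − 3.218×(4.26 + 0) = −13.70868.
Balance: K_1 = K_2 − x×(3.218 − 2.887), so x = (K_2 − K_1)/(3.218 − 2.887) = 7.62526/0.331 = 23 km.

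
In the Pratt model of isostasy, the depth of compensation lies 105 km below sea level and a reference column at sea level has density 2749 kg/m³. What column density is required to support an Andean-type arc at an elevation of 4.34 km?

Pratt balance: ρ_ref D = ρ (D + h).
ρ = ρ_ref D/(D + h) = 2749 × 105 km/(105 km + 4.34 km) = 2640 kg/m³.

2640 kg/m³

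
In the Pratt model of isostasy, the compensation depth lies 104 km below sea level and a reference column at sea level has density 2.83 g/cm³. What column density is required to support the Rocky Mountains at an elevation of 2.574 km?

Pratt balance: ρ_ref D = ρ (D + h).
ρ = ρ_ref D/(D + h) = 2.83 × 104 km/(104 km + 2.574 km) = 2.76 g/cm³.

2.76 g/cm³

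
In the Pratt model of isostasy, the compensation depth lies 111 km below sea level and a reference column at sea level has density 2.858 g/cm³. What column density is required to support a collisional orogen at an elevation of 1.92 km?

Pratt balance: ρ_ref D = ρ (D + h).
ρ = ρ_ref D/(D + h) = 2.858 × 111 km/(111 km + 1.92 km) = 2.81 g/cm³.

2.81 g/cm³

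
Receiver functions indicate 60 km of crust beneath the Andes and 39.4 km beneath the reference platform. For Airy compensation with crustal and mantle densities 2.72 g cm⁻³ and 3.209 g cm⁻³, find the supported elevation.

3.14 km

Excess crust Δ = 60 km − 39.4 km = 20.6 km, split between elevation h and root r with h + r = Δ.
Airy balance ρ_c h = (ρ_m − ρ_c) r gives r = h ρ_c/(ρ_m − ρ_c), so h (1 + ρ_c/(ρ_m − ρ_c)) = Δ, i.e. h = Δ (ρ_m − ρ_c)/ρ_m.
h = 20.6 km × 0.489/3.209 = 3.14 km.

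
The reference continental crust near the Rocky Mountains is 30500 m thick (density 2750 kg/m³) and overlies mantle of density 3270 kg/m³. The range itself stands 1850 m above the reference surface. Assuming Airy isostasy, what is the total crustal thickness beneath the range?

Root depth r = h ρ_c / (ρ_m − ρ_c) = 1850 m × 2750 / 520 = 9784 m.
Total thickness = T + h + r = 30500 m + 1850 m + 9784 m = 42100 m.

42100 m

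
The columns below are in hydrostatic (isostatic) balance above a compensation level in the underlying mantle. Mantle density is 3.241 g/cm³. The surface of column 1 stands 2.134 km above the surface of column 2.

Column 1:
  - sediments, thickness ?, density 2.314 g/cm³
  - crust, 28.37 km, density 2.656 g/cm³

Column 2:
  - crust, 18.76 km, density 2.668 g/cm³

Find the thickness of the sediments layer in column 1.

Take the compensation level at the base of the deeper column (depth z_c below the surface of column 1) and equate Σ ρ_i t_i down to z_c; mantle fills any gap and the z_c terms cancel.
Column 1: x×2.314 + 28.37×2.656 + (z_c − 28.37 − x)×3.241
Column 2: 2.134×0 + 18.76×2.668 + (z_c − 2.134 − 18.76)×3.241
The z_c×3.241 term appears on both sides and cancels. Collect the known terms of each column as K = Σ(ρt)_known − 3.241 × (depth of known layers): K_1 = 75.35072 − 3.241×28.37 = −16.59645; K_2 = 50.05168 − 3.241×(2.134 + 18.76) = −17.665774.
Balance: K_1 − x×(3.241 − 2.314) = K_2, so x = (K_1 − K_2)/(3.241 − 2.314) = 1.06932/0.927 = 1.15 km.

1.15 km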